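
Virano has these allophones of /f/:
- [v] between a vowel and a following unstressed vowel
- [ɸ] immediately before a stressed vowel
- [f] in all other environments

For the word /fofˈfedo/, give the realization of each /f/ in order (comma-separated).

[f], [f], [ɸ]

Occurrence 1 (position 1): no conditioning environment matches → elsewhere allophone [f].
Occurrence 2 (position 3): no conditioning environment matches → elsewhere allophone [f].
Occurrence 3 (position 4): immediately before a stressed vowel → [ɸ].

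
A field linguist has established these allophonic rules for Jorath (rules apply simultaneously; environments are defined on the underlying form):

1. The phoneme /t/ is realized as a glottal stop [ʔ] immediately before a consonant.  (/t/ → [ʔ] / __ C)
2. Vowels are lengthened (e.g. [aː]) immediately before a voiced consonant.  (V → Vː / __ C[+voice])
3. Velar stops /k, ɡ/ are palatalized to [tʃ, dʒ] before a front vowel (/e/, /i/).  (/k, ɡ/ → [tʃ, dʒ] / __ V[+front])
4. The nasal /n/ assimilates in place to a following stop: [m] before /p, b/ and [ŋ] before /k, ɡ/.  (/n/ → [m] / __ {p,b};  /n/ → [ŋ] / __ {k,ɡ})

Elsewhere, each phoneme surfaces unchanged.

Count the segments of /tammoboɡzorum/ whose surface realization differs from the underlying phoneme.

Segments that undergo a rule: /a/ → [aː] (rule 2); /o/ → [oː] (rule 2); /o/ → [oː] (rule 2); /o/ → [oː] (rule 2); /u/ → [uː] (rule 2).
All other segments surface unchanged.

5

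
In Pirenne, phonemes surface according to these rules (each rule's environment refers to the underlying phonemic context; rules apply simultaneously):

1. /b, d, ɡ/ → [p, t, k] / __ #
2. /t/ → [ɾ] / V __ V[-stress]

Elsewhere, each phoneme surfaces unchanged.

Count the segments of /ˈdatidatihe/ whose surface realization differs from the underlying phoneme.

Segments that undergo a rule: /t/ → [ɾ] (rule 2); /t/ → [ɾ] (rule 2).
All other segments surface unchanged.

2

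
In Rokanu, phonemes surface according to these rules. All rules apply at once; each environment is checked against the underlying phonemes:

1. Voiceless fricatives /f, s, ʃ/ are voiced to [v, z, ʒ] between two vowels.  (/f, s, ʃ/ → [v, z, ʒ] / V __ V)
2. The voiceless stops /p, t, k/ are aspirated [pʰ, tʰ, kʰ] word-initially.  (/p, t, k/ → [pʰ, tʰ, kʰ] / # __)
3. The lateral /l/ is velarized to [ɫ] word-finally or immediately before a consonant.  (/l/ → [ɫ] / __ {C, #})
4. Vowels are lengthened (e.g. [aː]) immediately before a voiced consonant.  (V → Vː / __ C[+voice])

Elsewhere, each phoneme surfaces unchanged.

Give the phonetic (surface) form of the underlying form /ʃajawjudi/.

[ʃaːjaːwjuːdi]

/ʃ/ (word-initial) is in the target of rule 1 but the environment (between two vowels) is not met → [ʃ].
/a/ — between /ʃ/ and /j/, before a voiced consonant — surfaces as [aː] (rule 4).
/a/ (between /j/ and /w/): before a voiced consonant, so rule 4 applies → [aː].
Rule 4 applies to /u/ (between /j/ and /d/: before a voiced consonant) → [uː].
/i/ — word-final; rule 4 does not apply here → [i].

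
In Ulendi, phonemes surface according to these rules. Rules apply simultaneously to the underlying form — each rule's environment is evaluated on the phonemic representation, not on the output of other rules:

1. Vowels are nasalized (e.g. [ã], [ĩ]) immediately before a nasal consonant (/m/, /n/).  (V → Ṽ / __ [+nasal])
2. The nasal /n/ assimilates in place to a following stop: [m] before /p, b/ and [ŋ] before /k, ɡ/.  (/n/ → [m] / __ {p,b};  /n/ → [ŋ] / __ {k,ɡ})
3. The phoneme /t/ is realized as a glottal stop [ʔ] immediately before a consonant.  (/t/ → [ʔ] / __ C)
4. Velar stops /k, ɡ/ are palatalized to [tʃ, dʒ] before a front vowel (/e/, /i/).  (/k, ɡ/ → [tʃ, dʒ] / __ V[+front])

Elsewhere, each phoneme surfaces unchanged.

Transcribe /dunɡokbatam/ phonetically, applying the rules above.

[dũŋɡokbatãm]

/d/ (word-initial): no rule targets it → [d].
/u/ (between /d/ and /n/) occurs before a nasal consonant → [ũ] by rule 1.
/n/ (between /u/ and /ɡ/) occurs before a labial or velar stop → [ŋ] by rule 2.
/ɡ/ (between /n/ and /o/) is in the target of rule 4 but the environment (before a front vowel) is not met → [ɡ].
/o/ (between /ɡ/ and /k/): rule 1 targets it, but not before a nasal consonant → unchanged [o].
/k/ (between /o/ and /b/) fails the environment for rule 4, so it stays [k].
/b/ — not in any rule's target class → [b].
/a/ — between /b/ and /t/; rule 1 does not apply here → [a].
/t/ (between /a/ and /a/): rule 3 targets it, but not immediately before a consonant → unchanged [t].
/a/ meets the environment for rule 1 (before a nasal consonant) → [ã].
/m/ stays [m].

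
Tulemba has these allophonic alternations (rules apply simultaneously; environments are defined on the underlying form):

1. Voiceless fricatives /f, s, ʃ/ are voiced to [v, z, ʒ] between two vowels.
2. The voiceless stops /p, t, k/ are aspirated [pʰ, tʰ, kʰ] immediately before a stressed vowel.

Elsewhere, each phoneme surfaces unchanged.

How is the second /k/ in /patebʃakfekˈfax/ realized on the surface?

[k]

/k/ (between /e/ and /f/) fails the environment for rule 2, so it stays [k].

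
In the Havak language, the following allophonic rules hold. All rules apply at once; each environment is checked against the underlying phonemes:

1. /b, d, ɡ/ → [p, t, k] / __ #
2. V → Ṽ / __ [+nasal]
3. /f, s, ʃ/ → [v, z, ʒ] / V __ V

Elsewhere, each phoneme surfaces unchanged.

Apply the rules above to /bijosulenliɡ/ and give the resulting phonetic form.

[bijozulẽnlik]

/b/ (word-initial): rule 1 targets it, but not word-finally → unchanged [b].
/i/ (between /b/ and /j/): rule 2 targets it, but not before a nasal consonant → unchanged [i].
/j/ (between /i/ and /o/) is unaffected → [j].
/o/ (between /j/ and /s/) fails the environment for rule 2, so it stays [o].
/s/ (between /o/ and /u/) occurs between two vowels → [z] by rule 3.
/u/ (between /s/ and /l/) fails the environment for rule 2, so it stays [u].
/l/ stays [l].
/e/ (between /l/ and /n/): before a nasal consonant, so rule 2 applies → [ẽ].
/n/ (between /e/ and /l/): no rule targets it → [n].
/l/ (between /n/ and /i/) is unaffected → [l].
/i/ — between /l/ and /ɡ/; rule 2 does not apply here → [i].
/ɡ/ meets the environment for rule 1 (word-finally) → [k].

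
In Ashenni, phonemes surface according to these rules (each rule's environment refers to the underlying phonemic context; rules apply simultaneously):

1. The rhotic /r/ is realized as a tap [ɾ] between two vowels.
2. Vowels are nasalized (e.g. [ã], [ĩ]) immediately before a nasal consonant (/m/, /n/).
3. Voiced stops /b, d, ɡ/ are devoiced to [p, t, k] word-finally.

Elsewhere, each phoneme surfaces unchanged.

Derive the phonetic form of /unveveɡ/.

[ũnvevek]

/u/ meets the environment for rule 2 (before a nasal consonant) → [ũ].
/n/ stays [n].
/v/ (between /n/ and /e/): no rule targets it → [v].
/e/ (between /v/ and /v/) fails the environment for rule 2, so it stays [e].
/v/ (between /e/ and /e/): no rule targets it → [v].
/e/ — between /v/ and /ɡ/; rule 2 does not apply here → [e].
/ɡ/ — word-final, word-finally — surfaces as [k] (rule 3).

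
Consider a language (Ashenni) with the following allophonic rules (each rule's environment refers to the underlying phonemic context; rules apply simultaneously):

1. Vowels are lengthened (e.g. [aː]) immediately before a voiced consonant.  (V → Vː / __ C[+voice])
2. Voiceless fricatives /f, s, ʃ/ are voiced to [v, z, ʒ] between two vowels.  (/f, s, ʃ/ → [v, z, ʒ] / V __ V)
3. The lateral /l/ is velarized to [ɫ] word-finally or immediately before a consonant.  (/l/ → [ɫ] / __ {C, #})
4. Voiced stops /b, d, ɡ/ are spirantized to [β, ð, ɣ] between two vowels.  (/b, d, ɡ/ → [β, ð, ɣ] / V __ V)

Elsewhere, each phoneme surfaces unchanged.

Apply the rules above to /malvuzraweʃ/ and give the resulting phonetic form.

/m/ stays [m].
/a/ — between /m/ and /l/, before a voiced consonant — surfaces as [aː] (rule 1).
/l/ meets the environment for rule 3 (word-finally or immediately before a consonant) → [ɫ].
/v/ (between /l/ and /u/) is unaffected → [v].
Rule 1 applies to /u/ (between /v/ and /z/: before a voiced consonant) → [uː].
/z/ (between /u/ and /r/): no rule targets it → [z].
/r/ stays [r].
Rule 1 applies to /a/ (between /r/ and /w/: before a voiced consonant) → [aː].
/w/ (between /a/ and /e/) is unaffected → [w].
/e/ (between /w/ and /ʃ/) is in the target of rule 1 but the environment (before a voiced consonant) is not met → [e].
/ʃ/ — word-final; rule 2 does not apply here → [ʃ].

[maːɫvuːzraːweʃ]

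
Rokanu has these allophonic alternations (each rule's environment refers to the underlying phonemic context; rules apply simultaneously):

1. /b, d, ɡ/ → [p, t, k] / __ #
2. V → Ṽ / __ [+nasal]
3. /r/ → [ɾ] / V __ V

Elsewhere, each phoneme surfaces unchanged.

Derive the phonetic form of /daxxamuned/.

[daxxãmũnet]

/d/ (word-initial) fails the environment for rule 1, so it stays [d].
/a/ — between /d/ and /x/; rule 2 does not apply here → [a].
/a/ (between /x/ and /m/): before a nasal consonant, so rule 2 applies → [ã].
/u/ (between /m/ and /n/): before a nasal consonant, so rule 2 applies → [ũ].
/e/ — between /n/ and /d/; rule 2 does not apply here → [e].
/d/ meets the environment for rule 1 (word-finally) → [t].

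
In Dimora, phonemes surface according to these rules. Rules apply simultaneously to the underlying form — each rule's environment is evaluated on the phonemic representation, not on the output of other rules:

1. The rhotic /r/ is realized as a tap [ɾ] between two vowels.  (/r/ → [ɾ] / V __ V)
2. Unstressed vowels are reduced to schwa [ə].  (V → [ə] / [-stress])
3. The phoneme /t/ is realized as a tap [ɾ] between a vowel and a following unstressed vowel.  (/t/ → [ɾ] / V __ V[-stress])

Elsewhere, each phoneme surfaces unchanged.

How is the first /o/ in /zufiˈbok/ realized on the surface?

[o]

/o/ — between /b/ and /k/; rule 2 does not apply here → [o].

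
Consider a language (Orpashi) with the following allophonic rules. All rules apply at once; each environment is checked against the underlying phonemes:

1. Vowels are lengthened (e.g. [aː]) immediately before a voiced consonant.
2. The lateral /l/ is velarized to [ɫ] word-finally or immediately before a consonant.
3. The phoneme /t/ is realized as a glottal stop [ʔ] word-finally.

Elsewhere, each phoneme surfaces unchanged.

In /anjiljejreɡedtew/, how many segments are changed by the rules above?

7

Segments that undergo a rule: /a/ → [aː] (rule 1); /i/ → [iː] (rule 1); /l/ → [ɫ] (rule 2); /e/ → [eː] (rule 1); /e/ → [eː] (rule 1); /e/ → [eː] (rule 1); /e/ → [eː] (rule 1).
All other segments surface unchanged.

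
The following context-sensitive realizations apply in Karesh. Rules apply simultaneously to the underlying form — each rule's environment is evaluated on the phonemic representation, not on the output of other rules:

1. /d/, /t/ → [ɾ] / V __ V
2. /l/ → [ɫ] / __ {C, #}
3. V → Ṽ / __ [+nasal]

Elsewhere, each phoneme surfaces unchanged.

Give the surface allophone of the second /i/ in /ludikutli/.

/i/ (word-final) is in the target of rule 3 but the environment (before a nasal consonant) is not met → [i].

[i]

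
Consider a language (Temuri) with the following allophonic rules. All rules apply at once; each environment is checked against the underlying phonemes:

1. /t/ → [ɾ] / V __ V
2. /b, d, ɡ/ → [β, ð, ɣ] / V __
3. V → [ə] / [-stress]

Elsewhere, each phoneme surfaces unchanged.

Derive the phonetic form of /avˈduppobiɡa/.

[əvˈduppəβəɣə]

/a/ (word-initial): in an unstressed syllable, so rule 3 applies → [ə].
/v/ (between /a/ and /d/) is unaffected → [v].
/d/ (between /v/ and /u/) fails the environment for rule 2, so it stays [d].
/u/ (between /d/ and /p/): rule 3 targets it, but not in an unstressed syllable → unchanged [u].
/p/ — not in any rule's target class → [p].
/p/ stays [p].
/o/ (between /p/ and /b/) occurs in an unstressed syllable → [ə] by rule 3.
Rule 2 applies to /b/ (between /o/ and /i/: immediately after a vowel) → [β].
/i/ — between /b/ and /ɡ/, in an unstressed syllable — surfaces as [ə] (rule 3).
/ɡ/ — between /i/ and /a/, immediately after a vowel — surfaces as [ɣ] (rule 2).
/a/ — word-final, in an unstressed syllable — surfaces as [ə] (rule 3).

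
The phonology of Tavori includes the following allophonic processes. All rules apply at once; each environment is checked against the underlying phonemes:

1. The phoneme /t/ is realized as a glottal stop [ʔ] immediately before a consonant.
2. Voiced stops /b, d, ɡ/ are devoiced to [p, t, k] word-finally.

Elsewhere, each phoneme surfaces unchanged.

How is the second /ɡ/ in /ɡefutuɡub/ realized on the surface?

[ɡ]

/ɡ/ (between /u/ and /u/) is in the target of rule 2 but the environment (word-finally) is not met → [ɡ].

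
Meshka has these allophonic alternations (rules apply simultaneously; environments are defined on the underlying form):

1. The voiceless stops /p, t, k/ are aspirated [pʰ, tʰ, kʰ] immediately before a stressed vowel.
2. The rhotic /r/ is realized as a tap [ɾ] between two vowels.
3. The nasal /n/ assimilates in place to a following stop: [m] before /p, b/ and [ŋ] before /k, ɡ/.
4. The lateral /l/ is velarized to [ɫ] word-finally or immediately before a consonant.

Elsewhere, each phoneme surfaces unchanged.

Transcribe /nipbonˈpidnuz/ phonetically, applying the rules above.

/n/ (word-initial): rule 3 targets it, but not before a labial or velar stop → unchanged [n].
/i/ (between /n/ and /p/) is unaffected → [i].
/p/ (between /i/ and /b/) fails the environment for rule 1, so it stays [p].
/b/ (between /p/ and /o/): no rule targets it → [b].
/o/ (between /b/ and /n/) is unaffected → [o].
/n/ meets the environment for rule 3 (before a labial or velar stop) → [m].
/p/ (between /n/ and /i/): immediately before a stressed vowel, so rule 1 applies → [pʰ].
/i/ stays [i].
/d/ — not in any rule's target class → [d].
/n/ (between /d/ and /u/): rule 3 targets it, but not before a labial or velar stop → unchanged [n].
/u/ (between /n/ and /z/) is unaffected → [u].
/z/ (word-final) is unaffected → [z].

[nipbomˈpʰidnuz]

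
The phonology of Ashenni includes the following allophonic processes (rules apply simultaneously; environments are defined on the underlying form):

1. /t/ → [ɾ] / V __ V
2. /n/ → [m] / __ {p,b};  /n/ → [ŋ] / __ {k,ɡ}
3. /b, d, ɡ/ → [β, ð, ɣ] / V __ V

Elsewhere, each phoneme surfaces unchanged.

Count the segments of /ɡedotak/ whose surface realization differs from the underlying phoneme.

2

Segments that undergo a rule: /d/ → [ð] (rule 3); /t/ → [ɾ] (rule 1).
All other segments surface unchanged.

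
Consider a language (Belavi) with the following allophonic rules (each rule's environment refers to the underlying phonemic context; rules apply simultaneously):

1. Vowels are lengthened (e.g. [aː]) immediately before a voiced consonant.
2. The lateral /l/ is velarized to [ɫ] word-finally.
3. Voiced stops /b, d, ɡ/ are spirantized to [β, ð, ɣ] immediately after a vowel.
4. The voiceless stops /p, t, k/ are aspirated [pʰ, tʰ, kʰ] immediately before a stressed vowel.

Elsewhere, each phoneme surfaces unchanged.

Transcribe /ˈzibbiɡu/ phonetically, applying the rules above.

[ˈziːβbiːɣu]

/i/ (between /z/ and /b/): before a voiced consonant, so rule 1 applies → [iː].
Rule 3 applies to /b/ (between /i/ and /b/: immediately after a vowel) → [β].
/b/ (between /b/ and /i/) is in the target of rule 3 but the environment (immediately after a vowel) is not met → [b].
/i/ (between /b/ and /ɡ/) occurs before a voiced consonant → [iː] by rule 1.
/ɡ/ (between /i/ and /u/): immediately after a vowel, so rule 3 applies → [ɣ].
/u/ — word-final; rule 1 does not apply here → [u].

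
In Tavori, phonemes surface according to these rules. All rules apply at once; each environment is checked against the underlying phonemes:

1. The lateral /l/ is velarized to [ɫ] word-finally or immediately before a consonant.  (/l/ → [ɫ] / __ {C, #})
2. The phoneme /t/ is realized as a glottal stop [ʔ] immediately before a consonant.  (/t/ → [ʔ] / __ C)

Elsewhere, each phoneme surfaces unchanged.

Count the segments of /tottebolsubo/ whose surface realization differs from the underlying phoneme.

Segments that undergo a rule: /t/ → [ʔ] (rule 2); /l/ → [ɫ] (rule 1).
All other segments surface unchanged.

2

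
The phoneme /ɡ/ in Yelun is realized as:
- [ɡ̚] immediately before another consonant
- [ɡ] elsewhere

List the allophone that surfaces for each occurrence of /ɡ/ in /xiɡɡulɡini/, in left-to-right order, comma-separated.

Occurrence 1 (position 3): immediately before another consonant → [ɡ̚].
Occurrence 2 (position 4): no conditioning environment matches → elsewhere allophone [ɡ].
Occurrence 3 (position 7): no conditioning environment matches → elsewhere allophone [ɡ].

[ɡ̚], [ɡ], [ɡ]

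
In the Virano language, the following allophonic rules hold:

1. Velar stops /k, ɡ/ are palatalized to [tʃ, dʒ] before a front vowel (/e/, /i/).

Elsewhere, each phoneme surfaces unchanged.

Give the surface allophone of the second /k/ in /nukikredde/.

/k/ (between /i/ and /r/) fails the environment for rule 1, so it stays [k].

[k]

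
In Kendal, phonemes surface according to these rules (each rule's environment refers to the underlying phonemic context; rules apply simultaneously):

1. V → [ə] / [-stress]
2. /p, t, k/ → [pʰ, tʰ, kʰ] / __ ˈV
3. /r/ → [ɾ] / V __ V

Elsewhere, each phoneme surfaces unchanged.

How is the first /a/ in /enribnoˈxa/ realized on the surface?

/a/ (word-final) is in the target of rule 1 but the environment (in an unstressed syllable) is not met → [a].

[a]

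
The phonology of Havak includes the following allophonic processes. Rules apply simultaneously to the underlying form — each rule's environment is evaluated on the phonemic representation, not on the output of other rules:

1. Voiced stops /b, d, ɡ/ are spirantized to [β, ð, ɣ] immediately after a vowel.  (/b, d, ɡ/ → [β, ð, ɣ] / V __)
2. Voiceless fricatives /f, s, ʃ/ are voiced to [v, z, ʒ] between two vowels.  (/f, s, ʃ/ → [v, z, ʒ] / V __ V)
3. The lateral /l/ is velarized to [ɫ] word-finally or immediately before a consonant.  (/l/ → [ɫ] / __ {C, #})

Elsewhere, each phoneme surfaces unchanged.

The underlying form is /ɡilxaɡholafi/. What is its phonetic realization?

/ɡ/ (word-initial): rule 1 targets it, but not immediately after a vowel → unchanged [ɡ].
/i/ stays [i].
/l/ (between /i/ and /x/) occurs word-finally or immediately before a consonant → [ɫ] by rule 3.
/x/ stays [x].
/a/ stays [a].
/ɡ/ — between /a/ and /h/, immediately after a vowel — surfaces as [ɣ] (rule 1).
/h/ (between /ɡ/ and /o/): no rule targets it → [h].
/o/ (between /h/ and /l/): no rule targets it → [o].
/l/ (between /o/ and /a/) is in the target of rule 3 but the environment (word-finally or immediately before a consonant) is not met → [l].
/a/ stays [a].
Rule 2 applies to /f/ (between /a/ and /i/: between two vowels) → [v].
/i/ — not in any rule's target class → [i].

[ɡiɫxaɣholavi]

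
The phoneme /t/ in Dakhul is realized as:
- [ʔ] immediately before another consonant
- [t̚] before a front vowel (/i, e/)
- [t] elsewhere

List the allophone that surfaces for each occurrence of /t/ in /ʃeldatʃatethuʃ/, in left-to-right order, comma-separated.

Occurrence 1 (position 6): immediately before another consonant → [ʔ].
Occurrence 2 (position 9): before a front vowel (/i, e/) → [t̚].
Occurrence 3 (position 11): immediately before another consonant → [ʔ].

[ʔ], [t̚], [ʔ]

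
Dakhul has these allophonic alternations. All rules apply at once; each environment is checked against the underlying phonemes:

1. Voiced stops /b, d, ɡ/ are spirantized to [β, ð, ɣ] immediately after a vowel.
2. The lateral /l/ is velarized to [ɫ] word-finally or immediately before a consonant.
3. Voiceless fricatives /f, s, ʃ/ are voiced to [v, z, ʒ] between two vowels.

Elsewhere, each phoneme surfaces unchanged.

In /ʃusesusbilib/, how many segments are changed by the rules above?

Segments that undergo a rule: /s/ → [z] (rule 3); /s/ → [z] (rule 3); /b/ → [β] (rule 1).
All other segments surface unchanged.

3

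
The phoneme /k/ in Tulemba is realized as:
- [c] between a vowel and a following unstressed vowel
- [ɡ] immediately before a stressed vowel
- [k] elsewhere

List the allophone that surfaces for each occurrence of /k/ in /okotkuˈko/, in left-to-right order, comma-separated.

[c], [k], [ɡ]

Occurrence 1 (position 2): between a vowel and a following unstressed vowel → [c].
Occurrence 2 (position 5): no conditioning environment matches → elsewhere allophone [k].
Occurrence 3 (position 7): immediately before a stressed vowel → [ɡ].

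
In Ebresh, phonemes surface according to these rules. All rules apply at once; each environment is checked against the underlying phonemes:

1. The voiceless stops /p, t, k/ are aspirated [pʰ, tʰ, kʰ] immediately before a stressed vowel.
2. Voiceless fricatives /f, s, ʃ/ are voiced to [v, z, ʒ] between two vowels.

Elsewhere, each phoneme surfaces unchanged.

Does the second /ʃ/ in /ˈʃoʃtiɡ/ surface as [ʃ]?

/ʃ/ — between /o/ and /t/; rule 2 does not apply here → [ʃ].
The actual realization is [ʃ], which matches [ʃ].

Yes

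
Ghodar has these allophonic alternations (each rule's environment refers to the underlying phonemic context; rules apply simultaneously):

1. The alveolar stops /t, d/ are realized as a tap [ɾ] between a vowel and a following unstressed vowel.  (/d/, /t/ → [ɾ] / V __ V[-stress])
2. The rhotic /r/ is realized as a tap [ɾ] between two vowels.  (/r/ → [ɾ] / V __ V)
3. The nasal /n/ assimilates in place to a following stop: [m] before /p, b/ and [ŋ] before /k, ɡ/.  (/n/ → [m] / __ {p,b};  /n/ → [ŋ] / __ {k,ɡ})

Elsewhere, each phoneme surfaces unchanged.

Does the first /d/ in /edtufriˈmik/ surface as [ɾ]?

No

/d/ (between /e/ and /t/) fails the environment for rule 1, so it stays [d].
The actual realization is [d], not [ɾ].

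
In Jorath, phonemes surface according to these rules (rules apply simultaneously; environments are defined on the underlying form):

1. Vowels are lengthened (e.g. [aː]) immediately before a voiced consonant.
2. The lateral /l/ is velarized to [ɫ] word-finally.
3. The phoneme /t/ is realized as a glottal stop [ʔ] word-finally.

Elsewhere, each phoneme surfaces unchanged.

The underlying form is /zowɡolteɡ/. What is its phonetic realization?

/z/ — not in any rule's target class → [z].
/o/ (between /z/ and /w/) occurs before a voiced consonant → [oː] by rule 1.
/w/ (between /o/ and /ɡ/): no rule targets it → [w].
/ɡ/ — not in any rule's target class → [ɡ].
/o/ meets the environment for rule 1 (before a voiced consonant) → [oː].
/l/ (between /o/ and /t/) is in the target of rule 2 but the environment (word-finally) is not met → [l].
/t/ (between /l/ and /e/) fails the environment for rule 3, so it stays [t].
/e/ (between /t/ and /ɡ/): before a voiced consonant, so rule 1 applies → [eː].
/ɡ/ — not in any rule's target class → [ɡ].

[zoːwɡoːlteːɡ]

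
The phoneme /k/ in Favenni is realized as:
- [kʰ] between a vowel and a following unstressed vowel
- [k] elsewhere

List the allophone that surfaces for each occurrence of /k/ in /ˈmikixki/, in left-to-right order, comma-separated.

[kʰ], [k]

Occurrence 1 (position 3): between a vowel and a following unstressed vowel → [kʰ].
Occurrence 2 (position 6): no conditioning environment matches → elsewhere allophone [k].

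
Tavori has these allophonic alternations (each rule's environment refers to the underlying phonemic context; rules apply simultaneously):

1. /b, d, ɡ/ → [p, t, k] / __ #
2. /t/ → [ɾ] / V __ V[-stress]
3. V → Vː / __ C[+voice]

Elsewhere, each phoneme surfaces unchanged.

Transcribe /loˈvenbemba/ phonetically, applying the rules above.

[loːˈveːnbeːmba]

/o/ (between /l/ and /v/): before a voiced consonant, so rule 3 applies → [oː].
/e/ (between /v/ and /n/) occurs before a voiced consonant → [eː] by rule 3.
/b/ — between /n/ and /e/; rule 1 does not apply here → [b].
/e/ (between /b/ and /m/) occurs before a voiced consonant → [eː] by rule 3.
/b/ (between /m/ and /a/) is in the target of rule 1 but the environment (word-finally) is not met → [b].
/a/ (word-final): rule 3 targets it, but not before a voiced consonant → unchanged [a].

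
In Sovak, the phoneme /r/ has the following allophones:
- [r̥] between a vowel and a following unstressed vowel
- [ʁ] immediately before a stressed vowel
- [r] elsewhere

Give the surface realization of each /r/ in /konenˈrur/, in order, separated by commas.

[ʁ], [r]

Occurrence 1 (position 6): immediately before a stressed vowel → [ʁ].
Occurrence 2 (position 8): no conditioning environment matches → elsewhere allophone [r].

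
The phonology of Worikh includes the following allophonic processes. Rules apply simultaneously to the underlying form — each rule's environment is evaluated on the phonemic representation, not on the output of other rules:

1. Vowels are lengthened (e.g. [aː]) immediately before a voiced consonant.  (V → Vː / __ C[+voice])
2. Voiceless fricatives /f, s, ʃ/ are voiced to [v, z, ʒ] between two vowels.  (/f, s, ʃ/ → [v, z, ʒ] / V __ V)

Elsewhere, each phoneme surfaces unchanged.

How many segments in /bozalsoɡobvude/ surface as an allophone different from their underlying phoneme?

5

Segments that undergo a rule: /o/ → [oː] (rule 1); /a/ → [aː] (rule 1); /o/ → [oː] (rule 1); /o/ → [oː] (rule 1); /u/ → [uː] (rule 1).
All other segments surface unchanged.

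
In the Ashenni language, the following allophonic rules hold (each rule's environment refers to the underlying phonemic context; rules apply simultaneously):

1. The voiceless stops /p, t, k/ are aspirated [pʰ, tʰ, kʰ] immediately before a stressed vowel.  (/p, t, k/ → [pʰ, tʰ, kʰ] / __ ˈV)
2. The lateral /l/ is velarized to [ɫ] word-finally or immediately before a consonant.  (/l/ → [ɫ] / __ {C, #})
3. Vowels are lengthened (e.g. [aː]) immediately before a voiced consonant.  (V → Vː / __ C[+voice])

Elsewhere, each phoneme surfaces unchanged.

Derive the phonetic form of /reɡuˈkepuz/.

/r/ (word-initial) is unaffected → [r].
Rule 3 applies to /e/ (between /r/ and /ɡ/: before a voiced consonant) → [eː].
/ɡ/ (between /e/ and /u/): no rule targets it → [ɡ].
/u/ (between /ɡ/ and /k/) fails the environment for rule 3, so it stays [u].
/k/ — between /u/ and /e/, immediately before a stressed vowel — surfaces as [kʰ] (rule 1).
/e/ (between /k/ and /p/): rule 3 targets it, but not before a voiced consonant → unchanged [e].
/p/ — between /e/ and /u/; rule 1 does not apply here → [p].
/u/ meets the environment for rule 3 (before a voiced consonant) → [uː].
/z/ (word-final): no rule targets it → [z].

[reːɡuˈkʰepuːz]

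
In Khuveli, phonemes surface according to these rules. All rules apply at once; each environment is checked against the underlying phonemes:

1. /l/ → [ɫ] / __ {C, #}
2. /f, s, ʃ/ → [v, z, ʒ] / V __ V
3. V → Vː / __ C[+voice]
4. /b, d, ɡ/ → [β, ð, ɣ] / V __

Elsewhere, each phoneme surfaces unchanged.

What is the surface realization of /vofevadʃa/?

[voveːvaːðʃa]

/o/ (between /v/ and /f/) fails the environment for rule 3, so it stays [o].
/f/ (between /o/ and /e/) occurs between two vowels → [v] by rule 2.
/e/ (between /f/ and /v/) occurs before a voiced consonant → [eː] by rule 3.
Rule 3 applies to /a/ (between /v/ and /d/: before a voiced consonant) → [aː].
/d/ — between /a/ and /ʃ/, immediately after a vowel — surfaces as [ð] (rule 4).
/ʃ/ (between /d/ and /a/) is in the target of rule 2 but the environment (between two vowels) is not met → [ʃ].
/a/ (word-final) is in the target of rule 3 but the environment (before a voiced consonant) is not met → [a].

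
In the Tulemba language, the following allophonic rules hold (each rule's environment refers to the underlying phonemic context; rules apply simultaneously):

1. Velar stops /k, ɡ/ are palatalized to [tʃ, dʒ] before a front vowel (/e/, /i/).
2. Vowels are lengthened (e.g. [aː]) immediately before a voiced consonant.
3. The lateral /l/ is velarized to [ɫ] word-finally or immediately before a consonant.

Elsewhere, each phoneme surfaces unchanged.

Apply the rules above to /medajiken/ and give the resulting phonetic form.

/m/ stays [m].
/e/ (between /m/ and /d/) occurs before a voiced consonant → [eː] by rule 2.
/d/ (between /e/ and /a/) is unaffected → [d].
/a/ (between /d/ and /j/) occurs before a voiced consonant → [aː] by rule 2.
/j/ (between /a/ and /i/) is unaffected → [j].
/i/ (between /j/ and /k/) is in the target of rule 2 but the environment (before a voiced consonant) is not met → [i].
/k/ meets the environment for rule 1 (before a front vowel) → [tʃ].
/e/ — between /k/ and /n/, before a voiced consonant — surfaces as [eː] (rule 2).
/n/ (word-final): no rule targets it → [n].

[meːdaːjitʃeːn]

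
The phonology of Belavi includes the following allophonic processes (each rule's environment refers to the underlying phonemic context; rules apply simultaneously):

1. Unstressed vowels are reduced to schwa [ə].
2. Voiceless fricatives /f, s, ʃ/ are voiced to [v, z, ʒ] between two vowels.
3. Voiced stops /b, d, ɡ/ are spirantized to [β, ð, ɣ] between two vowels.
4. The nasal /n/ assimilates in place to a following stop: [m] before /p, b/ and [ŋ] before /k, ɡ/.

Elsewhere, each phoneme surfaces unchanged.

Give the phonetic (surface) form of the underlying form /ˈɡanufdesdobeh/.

/ɡ/ (word-initial): rule 3 targets it, but not between two vowels → unchanged [ɡ].
/a/ (between /ɡ/ and /n/) fails the environment for rule 1, so it stays [a].
/n/ (between /a/ and /u/): rule 4 targets it, but not before a labial or velar stop → unchanged [n].
/u/ meets the environment for rule 1 (in an unstressed syllable) → [ə].
/f/ (between /u/ and /d/) is in the target of rule 2 but the environment (between two vowels) is not met → [f].
/d/ (between /f/ and /e/) is in the target of rule 3 but the environment (between two vowels) is not met → [d].
/e/ meets the environment for rule 1 (in an unstressed syllable) → [ə].
/s/ — between /e/ and /d/; rule 2 does not apply here → [s].
/d/ (between /s/ and /o/) is in the target of rule 3 but the environment (between two vowels) is not met → [d].
/o/ — between /d/ and /b/, in an unstressed syllable — surfaces as [ə] (rule 1).
/b/ (between /o/ and /e/): between two vowels, so rule 3 applies → [β].
/e/ meets the environment for rule 1 (in an unstressed syllable) → [ə].
/h/ (word-final): no rule targets it → [h].

[ˈɡanəfdəsdəβəh]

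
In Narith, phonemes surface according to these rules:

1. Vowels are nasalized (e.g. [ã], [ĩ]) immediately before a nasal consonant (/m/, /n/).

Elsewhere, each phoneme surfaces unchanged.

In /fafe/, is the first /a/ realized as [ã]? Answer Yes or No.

/a/ — between /f/ and /f/; rule 1 does not apply here → [a].
The actual realization is [a], not [ã].

No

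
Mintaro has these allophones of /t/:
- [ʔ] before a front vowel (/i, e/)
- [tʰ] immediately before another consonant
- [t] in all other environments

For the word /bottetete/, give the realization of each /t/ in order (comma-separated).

[tʰ], [ʔ], [ʔ], [ʔ]

Occurrence 1 (position 3): immediately before another consonant → [tʰ].
Occurrence 2 (position 4): before a front vowel (/i, e/) → [ʔ].
Occurrence 3 (position 6): before a front vowel (/i, e/) → [ʔ].
Occurrence 4 (position 8): before a front vowel (/i, e/) → [ʔ].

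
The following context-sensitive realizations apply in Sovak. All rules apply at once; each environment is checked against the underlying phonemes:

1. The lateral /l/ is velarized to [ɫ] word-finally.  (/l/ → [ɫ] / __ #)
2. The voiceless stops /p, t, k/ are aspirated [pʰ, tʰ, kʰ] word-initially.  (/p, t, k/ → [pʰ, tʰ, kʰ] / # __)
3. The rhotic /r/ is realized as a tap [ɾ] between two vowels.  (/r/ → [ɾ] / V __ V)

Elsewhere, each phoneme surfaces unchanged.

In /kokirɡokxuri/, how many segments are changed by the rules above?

2

Segments that undergo a rule: /k/ → [kʰ] (rule 2); /r/ → [ɾ] (rule 3).
All other segments surface unchanged.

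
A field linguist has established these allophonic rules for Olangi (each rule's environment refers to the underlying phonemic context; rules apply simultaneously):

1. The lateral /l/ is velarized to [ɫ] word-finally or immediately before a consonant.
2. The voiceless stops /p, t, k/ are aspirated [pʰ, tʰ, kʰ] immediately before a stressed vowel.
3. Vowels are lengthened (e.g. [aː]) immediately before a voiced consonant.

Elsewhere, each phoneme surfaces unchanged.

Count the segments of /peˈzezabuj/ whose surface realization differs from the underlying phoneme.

Segments that undergo a rule: /e/ → [eː] (rule 3); /e/ → [eː] (rule 3); /a/ → [aː] (rule 3); /u/ → [uː] (rule 3).
All other segments surface unchanged.

4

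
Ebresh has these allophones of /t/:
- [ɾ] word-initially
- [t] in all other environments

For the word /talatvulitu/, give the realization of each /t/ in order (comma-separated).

[ɾ], [t], [t]

Occurrence 1 (position 1): word-initially → [ɾ].
Occurrence 2 (position 5): no conditioning environment matches → elsewhere allophone [t].
Occurrence 3 (position 10): no conditioning environment matches → elsewhere allophone [t].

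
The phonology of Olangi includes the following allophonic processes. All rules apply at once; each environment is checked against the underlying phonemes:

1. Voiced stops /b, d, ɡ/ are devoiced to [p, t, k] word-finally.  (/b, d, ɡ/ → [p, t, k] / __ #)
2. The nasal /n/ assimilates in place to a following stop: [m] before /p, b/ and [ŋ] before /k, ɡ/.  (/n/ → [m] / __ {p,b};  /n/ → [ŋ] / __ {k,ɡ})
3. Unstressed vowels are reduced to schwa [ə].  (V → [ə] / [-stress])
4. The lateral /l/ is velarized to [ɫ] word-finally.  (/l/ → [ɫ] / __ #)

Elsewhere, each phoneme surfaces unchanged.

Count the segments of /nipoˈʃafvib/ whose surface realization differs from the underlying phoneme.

Segments that undergo a rule: /i/ → [ə] (rule 3); /o/ → [ə] (rule 3); /i/ → [ə] (rule 3); /b/ → [p] (rule 1).
All other segments surface unchanged.

4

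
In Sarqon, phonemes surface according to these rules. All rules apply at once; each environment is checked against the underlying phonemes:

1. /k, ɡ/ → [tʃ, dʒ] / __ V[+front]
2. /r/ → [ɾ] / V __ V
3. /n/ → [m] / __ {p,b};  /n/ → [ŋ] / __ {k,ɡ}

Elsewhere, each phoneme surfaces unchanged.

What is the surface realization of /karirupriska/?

/k/ (word-initial) fails the environment for rule 1, so it stays [k].
/a/ (between /k/ and /r/): no rule targets it → [a].
/r/ (between /a/ and /i/) occurs between two vowels → [ɾ] by rule 2.
/i/ (between /r/ and /r/) is unaffected → [i].
Rule 2 applies to /r/ (between /i/ and /u/: between two vowels) → [ɾ].
/u/ (between /r/ and /p/): no rule targets it → [u].
/p/ stays [p].
/r/ (between /p/ and /i/) is in the target of rule 2 but the environment (between two vowels) is not met → [r].
/i/ — not in any rule's target class → [i].
/s/ (between /i/ and /k/) is unaffected → [s].
/k/ (between /s/ and /a/) fails the environment for rule 1, so it stays [k].
/a/ (word-final): no rule targets it → [a].

[kaɾiɾupriska]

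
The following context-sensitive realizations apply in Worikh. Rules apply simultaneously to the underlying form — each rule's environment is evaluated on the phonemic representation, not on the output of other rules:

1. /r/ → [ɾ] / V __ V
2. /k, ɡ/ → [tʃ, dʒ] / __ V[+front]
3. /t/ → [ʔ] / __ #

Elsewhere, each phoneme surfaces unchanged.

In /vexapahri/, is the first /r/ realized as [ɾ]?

No

/r/ (between /h/ and /i/) is in the target of rule 1 but the environment (between two vowels) is not met → [r].
The actual realization is [r], not [ɾ].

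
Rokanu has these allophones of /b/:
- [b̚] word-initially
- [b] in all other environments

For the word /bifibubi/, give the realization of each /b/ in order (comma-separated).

Occurrence 1 (position 1): word-initially → [b̚].
Occurrence 2 (position 5): no conditioning environment matches → elsewhere allophone [b].
Occurrence 3 (position 7): no conditioning environment matches → elsewhere allophone [b].

[b̚], [b], [b]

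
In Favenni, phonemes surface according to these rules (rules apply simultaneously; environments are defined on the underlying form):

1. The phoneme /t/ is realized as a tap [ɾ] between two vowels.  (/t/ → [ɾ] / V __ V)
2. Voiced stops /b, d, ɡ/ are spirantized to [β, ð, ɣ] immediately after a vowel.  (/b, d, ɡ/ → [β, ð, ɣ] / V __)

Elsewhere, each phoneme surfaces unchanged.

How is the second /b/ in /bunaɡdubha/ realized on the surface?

/b/ meets the environment for rule 2 (immediately after a vowel) → [β].

[β]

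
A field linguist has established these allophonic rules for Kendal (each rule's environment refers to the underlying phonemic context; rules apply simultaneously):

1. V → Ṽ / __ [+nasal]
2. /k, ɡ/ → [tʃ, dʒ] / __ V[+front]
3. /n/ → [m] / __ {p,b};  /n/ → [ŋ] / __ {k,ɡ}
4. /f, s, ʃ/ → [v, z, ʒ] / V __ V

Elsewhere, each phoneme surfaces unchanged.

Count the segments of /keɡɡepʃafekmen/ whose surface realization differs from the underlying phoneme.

Segments that undergo a rule: /k/ → [tʃ] (rule 2); /ɡ/ → [dʒ] (rule 2); /f/ → [v] (rule 4); /e/ → [ẽ] (rule 1).
All other segments surface unchanged.

4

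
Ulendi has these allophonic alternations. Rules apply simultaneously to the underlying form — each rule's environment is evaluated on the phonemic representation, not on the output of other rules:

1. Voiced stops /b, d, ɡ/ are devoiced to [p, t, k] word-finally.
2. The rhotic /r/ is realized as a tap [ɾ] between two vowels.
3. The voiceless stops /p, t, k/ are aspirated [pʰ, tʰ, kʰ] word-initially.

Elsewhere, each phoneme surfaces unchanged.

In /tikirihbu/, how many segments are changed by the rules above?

Segments that undergo a rule: /t/ → [tʰ] (rule 3); /r/ → [ɾ] (rule 2).
All other segments surface unchanged.

2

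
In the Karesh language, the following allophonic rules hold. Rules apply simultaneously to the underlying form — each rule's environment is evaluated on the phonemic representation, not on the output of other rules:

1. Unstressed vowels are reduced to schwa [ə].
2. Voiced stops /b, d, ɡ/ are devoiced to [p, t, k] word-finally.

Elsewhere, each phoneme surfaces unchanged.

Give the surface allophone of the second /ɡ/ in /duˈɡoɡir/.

/ɡ/ (between /o/ and /i/) is in the target of rule 2 but the environment (word-finally) is not met → [ɡ].

[ɡ]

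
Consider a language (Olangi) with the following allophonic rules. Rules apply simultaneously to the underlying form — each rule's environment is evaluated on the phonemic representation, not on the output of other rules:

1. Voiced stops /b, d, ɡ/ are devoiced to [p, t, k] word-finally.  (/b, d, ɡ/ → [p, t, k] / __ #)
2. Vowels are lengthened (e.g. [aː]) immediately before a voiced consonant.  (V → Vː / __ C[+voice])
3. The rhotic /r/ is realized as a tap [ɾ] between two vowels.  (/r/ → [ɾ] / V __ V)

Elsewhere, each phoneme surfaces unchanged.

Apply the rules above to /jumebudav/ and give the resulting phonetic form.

/j/ (word-initial): no rule targets it → [j].
/u/ (between /j/ and /m/): before a voiced consonant, so rule 2 applies → [uː].
/m/ — not in any rule's target class → [m].
/e/ — between /m/ and /b/, before a voiced consonant — surfaces as [eː] (rule 2).
/b/ (between /e/ and /u/): rule 1 targets it, but not word-finally → unchanged [b].
/u/ (between /b/ and /d/): before a voiced consonant, so rule 2 applies → [uː].
/d/ — between /u/ and /a/; rule 1 does not apply here → [d].
/a/ — between /d/ and /v/, before a voiced consonant — surfaces as [aː] (rule 2).
/v/ (word-final): no rule targets it → [v].

[juːmeːbuːdaːv]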